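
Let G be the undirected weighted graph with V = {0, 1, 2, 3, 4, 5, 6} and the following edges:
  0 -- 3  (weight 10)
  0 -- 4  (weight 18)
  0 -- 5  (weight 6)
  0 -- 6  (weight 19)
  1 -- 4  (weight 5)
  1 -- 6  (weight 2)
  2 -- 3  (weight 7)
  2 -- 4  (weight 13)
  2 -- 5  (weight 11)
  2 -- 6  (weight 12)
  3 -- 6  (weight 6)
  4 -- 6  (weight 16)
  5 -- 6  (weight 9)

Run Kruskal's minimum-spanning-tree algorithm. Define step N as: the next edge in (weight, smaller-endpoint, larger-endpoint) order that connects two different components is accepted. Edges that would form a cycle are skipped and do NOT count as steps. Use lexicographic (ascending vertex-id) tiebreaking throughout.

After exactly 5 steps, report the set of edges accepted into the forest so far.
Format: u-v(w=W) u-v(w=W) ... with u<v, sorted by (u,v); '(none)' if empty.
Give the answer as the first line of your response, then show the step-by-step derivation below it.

0-5(w=6) 1-4(w=5) 1-6(w=2) 2-3(w=7) 3-6(w=6)

step 1: add edge 1-6 (w=2); MST = {1-6(w=2)}
step 2: add edge 1-4 (w=5); MST = {1-4(w=5) 1-6(w=2)}
step 3: add edge 0-5 (w=6); MST = {0-5(w=6) 1-4(w=5) 1-6(w=2)}
step 4: add edge 3-6 (w=6); MST = {0-5(w=6) 1-4(w=5) 1-6(w=2) 3-6(w=6)}
step 5: add edge 2-3 (w=7); MST = {0-5(w=6) 1-4(w=5) 1-6(w=2) 2-3(w=7) 3-6(w=6)}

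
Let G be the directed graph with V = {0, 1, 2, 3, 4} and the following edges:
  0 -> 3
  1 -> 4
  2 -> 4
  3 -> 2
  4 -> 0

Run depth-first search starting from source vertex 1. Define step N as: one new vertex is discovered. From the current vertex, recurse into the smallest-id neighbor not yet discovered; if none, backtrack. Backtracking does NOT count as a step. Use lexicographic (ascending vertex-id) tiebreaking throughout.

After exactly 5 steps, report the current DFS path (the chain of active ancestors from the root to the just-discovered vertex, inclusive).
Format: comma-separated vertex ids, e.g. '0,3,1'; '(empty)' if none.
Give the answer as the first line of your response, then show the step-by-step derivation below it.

1,4,0,3,2

step 1: discover 1; path=1; order=1
step 2: discover 4; path=1>4; order=1,4
step 3: discover 0; path=1>4>0; order=1,4,0
step 4: discover 3; path=1>4>0>3; order=1,4,0,3
step 5: discover 2; path=1>4>0>3>2; order=1,4,0,3,2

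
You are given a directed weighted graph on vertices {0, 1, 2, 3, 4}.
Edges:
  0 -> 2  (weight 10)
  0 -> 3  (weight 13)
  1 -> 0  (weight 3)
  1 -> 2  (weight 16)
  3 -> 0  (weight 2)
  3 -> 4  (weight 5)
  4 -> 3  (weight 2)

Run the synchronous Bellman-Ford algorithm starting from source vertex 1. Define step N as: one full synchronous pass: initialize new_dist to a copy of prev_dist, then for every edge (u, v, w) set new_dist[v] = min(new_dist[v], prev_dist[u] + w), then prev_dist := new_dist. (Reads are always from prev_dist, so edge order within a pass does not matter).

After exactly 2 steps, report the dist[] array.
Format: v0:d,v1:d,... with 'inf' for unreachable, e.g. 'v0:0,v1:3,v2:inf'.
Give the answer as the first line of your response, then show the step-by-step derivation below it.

v0:3,v1:0,v2:13,v3:16,v4:inf

step 1: dist = v0:3,v1:0,v2:16,v3:inf,v4:inf
step 2: dist = v0:3,v1:0,v2:13,v3:16,v4:inf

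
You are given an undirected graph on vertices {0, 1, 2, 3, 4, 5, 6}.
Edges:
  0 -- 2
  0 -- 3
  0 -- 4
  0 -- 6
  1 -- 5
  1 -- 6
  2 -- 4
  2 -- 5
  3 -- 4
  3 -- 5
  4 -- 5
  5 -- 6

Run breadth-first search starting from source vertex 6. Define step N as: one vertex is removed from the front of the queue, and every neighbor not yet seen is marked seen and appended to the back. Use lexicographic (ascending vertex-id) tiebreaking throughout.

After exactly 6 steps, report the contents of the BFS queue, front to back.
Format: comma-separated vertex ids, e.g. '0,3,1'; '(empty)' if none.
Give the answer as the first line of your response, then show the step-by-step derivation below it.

4

step 1: dequeue 6; queue=[0,1,5]; order=6
step 2: dequeue 0; queue=[1,5,2,3,4]; order=6,0
step 3: dequeue 1; queue=[5,2,3,4]; order=6,0,1
step 4: dequeue 5; queue=[2,3,4]; order=6,0,1,5
step 5: dequeue 2; queue=[3,4]; order=6,0,1,5,2
step 6: dequeue 3; queue=[4]; order=6,0,1,5,2,3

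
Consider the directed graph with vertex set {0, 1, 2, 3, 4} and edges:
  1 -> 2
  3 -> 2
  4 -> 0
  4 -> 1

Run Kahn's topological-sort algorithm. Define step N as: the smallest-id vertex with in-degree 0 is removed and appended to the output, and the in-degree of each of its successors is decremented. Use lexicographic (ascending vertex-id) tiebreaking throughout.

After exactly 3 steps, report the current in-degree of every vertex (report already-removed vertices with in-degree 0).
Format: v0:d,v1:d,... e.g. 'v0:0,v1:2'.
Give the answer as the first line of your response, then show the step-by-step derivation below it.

v0:0,v1:0,v2:1,v3:0,v4:0

step 1: output 3; order=[3]; indeg=(1,1,1,0,0)
step 2: output 4; order=[3,4]; indeg=(0,0,1,0,0)
step 3: output 0; order=[3,4,0]; indeg=(0,0,1,0,0)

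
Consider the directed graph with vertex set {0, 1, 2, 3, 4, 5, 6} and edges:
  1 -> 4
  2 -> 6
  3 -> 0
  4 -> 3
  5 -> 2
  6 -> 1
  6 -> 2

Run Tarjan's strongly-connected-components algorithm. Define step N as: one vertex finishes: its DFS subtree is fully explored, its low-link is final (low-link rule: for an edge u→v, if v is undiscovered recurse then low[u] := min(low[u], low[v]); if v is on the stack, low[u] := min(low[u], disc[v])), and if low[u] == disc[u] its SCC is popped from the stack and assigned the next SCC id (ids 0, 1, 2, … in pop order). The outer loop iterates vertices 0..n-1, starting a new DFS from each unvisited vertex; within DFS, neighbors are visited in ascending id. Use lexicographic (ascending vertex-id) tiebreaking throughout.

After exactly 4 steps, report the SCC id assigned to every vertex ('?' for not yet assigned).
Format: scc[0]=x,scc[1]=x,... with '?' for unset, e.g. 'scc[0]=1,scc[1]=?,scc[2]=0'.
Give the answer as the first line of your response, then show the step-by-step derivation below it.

scc[0]=0,scc[1]=3,scc[2]=?,scc[3]=1,scc[4]=2,scc[5]=?,scc[6]=?

step 1: low=(low[0]=0,low[1]=?,low[2]=?,low[3]=?,low[4]=?,low[5]=?,low[6]=?); scc=(scc[0]=0,scc[1]=?,scc[2]=?,scc[3]=?,scc[4]=?,scc[5]=?,scc[6]=?)
step 2: low=(low[0]=0,low[1]=1,low[2]=?,low[3]=3,low[4]=2,low[5]=?,low[6]=?); scc=(scc[0]=0,scc[1]=?,scc[2]=?,scc[3]=1,scc[4]=?,scc[5]=?,scc[6]=?)
step 3: low=(low[0]=0,low[1]=1,low[2]=?,low[3]=3,low[4]=2,low[5]=?,low[6]=?); scc=(scc[0]=0,scc[1]=?,scc[2]=?,scc[3]=1,scc[4]=2,scc[5]=?,scc[6]=?)
step 4: low=(low[0]=0,low[1]=1,low[2]=?,low[3]=3,low[4]=2,low[5]=?,low[6]=?); scc=(scc[0]=0,scc[1]=3,scc[2]=?,scc[3]=1,scc[4]=2,scc[5]=?,scc[6]=?)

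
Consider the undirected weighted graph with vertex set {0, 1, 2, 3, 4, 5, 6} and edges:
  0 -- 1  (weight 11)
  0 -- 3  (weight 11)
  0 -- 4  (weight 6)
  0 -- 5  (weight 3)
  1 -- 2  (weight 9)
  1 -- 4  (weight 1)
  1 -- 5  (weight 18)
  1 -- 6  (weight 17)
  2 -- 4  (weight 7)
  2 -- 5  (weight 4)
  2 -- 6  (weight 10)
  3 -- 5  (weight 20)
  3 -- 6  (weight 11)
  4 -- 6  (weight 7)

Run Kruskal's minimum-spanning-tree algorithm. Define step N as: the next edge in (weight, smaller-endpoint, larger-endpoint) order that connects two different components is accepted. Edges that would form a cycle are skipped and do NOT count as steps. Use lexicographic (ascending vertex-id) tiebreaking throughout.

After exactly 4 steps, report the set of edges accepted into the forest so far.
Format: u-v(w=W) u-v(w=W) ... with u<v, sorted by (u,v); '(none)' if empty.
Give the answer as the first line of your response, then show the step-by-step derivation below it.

0-4(w=6) 0-5(w=3) 1-4(w=1) 2-5(w=4)

step 1: add edge 1-4 (w=1); MST = {1-4(w=1)}
step 2: add edge 0-5 (w=3); MST = {0-5(w=3) 1-4(w=1)}
step 3: add edge 2-5 (w=4); MST = {0-5(w=3) 1-4(w=1) 2-5(w=4)}
step 4: add edge 0-4 (w=6); MST = {0-4(w=6) 0-5(w=3) 1-4(w=1) 2-5(w=4)}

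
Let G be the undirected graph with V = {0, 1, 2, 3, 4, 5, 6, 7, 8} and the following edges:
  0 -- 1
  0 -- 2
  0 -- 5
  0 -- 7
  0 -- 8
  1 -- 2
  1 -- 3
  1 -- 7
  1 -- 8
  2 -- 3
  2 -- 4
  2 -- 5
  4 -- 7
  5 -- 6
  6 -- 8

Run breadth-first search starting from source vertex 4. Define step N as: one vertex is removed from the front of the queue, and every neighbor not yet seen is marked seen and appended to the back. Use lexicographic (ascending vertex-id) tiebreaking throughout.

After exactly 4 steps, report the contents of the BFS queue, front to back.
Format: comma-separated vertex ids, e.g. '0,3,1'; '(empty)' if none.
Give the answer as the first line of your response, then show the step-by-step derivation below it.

1,3,5,8

step 1: dequeue 4; queue=[2,7]; order=4
step 2: dequeue 2; queue=[7,0,1,3,5]; order=4,2
step 3: dequeue 7; queue=[0,1,3,5]; order=4,2,7
step 4: dequeue 0; queue=[1,3,5,8]; order=4,2,7,0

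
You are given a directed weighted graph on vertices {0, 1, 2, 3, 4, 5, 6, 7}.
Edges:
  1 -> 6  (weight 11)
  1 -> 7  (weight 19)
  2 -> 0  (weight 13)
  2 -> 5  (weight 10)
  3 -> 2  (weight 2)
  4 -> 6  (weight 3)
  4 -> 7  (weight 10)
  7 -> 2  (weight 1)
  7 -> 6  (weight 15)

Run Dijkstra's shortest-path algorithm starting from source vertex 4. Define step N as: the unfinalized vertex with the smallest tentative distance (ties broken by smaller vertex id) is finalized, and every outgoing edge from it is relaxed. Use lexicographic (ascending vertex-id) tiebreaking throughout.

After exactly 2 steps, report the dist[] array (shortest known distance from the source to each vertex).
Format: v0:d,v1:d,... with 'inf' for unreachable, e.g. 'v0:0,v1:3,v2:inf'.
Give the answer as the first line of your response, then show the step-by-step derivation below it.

v0:inf,v1:inf,v2:inf,v3:inf,v4:0,v5:inf,v6:3,v7:10

step 1: dist = v0:inf,v1:inf,v2:inf,v3:inf,v4:0,v5:inf,v6:3,v7:10
step 2: dist = v0:inf,v1:inf,v2:inf,v3:inf,v4:0,v5:inf,v6:3,v7:10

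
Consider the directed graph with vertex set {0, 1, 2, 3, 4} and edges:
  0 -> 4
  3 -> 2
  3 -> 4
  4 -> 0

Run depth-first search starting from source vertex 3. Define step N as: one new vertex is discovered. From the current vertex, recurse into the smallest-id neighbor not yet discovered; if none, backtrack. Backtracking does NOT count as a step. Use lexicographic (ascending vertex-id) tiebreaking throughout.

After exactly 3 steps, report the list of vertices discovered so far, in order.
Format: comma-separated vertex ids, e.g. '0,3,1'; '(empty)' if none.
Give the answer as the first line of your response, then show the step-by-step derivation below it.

3,2,4

step 1: discover 3; path=3; order=3
step 2: discover 2; path=3>2; order=3,2
step 3: discover 4; path=3>4; order=3,2,4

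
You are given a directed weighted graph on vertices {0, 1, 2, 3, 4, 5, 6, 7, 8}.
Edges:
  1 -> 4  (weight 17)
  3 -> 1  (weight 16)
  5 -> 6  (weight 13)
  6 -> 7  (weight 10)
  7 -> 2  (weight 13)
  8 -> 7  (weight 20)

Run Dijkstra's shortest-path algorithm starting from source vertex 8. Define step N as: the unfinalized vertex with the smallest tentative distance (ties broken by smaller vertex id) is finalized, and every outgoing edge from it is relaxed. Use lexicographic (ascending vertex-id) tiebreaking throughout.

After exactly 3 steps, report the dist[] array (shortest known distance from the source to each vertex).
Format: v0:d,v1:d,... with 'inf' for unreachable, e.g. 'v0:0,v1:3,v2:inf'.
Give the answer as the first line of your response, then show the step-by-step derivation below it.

v0:inf,v1:inf,v2:33,v3:inf,v4:inf,v5:inf,v6:inf,v7:20,v8:0

step 1: dist = v0:inf,v1:inf,v2:inf,v3:inf,v4:inf,v5:inf,v6:inf,v7:20,v8:0
step 2: dist = v0:inf,v1:inf,v2:33,v3:inf,v4:inf,v5:inf,v6:inf,v7:20,v8:0
step 3: dist = v0:inf,v1:inf,v2:33,v3:inf,v4:inf,v5:inf,v6:inf,v7:20,v8:0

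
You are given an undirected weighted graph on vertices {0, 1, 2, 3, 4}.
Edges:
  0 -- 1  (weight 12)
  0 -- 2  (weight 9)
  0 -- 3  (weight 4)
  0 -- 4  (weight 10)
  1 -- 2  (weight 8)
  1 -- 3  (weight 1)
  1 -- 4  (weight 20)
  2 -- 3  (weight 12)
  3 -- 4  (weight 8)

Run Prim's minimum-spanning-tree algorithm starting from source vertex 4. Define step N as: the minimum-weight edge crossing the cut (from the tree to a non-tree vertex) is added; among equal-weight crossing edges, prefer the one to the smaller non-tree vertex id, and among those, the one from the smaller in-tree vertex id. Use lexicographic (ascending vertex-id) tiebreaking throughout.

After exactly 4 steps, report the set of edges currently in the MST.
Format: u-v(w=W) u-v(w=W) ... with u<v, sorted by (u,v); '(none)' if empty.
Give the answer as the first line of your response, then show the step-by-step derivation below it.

0-3(w=4) 1-2(w=8) 1-3(w=1) 3-4(w=8)

step 1: add edge 3-4 (w=8); MST = {3-4(w=8)}
step 2: add edge 1-3 (w=1); MST = {1-3(w=1) 3-4(w=8)}
step 3: add edge 0-3 (w=4); MST = {0-3(w=4) 1-3(w=1) 3-4(w=8)}
step 4: add edge 1-2 (w=8); MST = {0-3(w=4) 1-2(w=8) 1-3(w=1) 3-4(w=8)}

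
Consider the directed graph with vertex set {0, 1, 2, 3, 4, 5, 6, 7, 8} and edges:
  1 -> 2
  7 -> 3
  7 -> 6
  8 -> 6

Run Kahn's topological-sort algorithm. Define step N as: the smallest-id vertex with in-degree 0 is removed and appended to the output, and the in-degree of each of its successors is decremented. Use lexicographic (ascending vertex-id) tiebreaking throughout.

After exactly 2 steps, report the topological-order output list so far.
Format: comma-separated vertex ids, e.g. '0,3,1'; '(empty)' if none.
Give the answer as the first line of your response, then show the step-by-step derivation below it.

0,1

step 1: output 0; order=[0]; indeg=(0,0,1,1,0,0,2,0,0)
step 2: output 1; order=[0,1]; indeg=(0,0,0,1,0,0,2,0,0)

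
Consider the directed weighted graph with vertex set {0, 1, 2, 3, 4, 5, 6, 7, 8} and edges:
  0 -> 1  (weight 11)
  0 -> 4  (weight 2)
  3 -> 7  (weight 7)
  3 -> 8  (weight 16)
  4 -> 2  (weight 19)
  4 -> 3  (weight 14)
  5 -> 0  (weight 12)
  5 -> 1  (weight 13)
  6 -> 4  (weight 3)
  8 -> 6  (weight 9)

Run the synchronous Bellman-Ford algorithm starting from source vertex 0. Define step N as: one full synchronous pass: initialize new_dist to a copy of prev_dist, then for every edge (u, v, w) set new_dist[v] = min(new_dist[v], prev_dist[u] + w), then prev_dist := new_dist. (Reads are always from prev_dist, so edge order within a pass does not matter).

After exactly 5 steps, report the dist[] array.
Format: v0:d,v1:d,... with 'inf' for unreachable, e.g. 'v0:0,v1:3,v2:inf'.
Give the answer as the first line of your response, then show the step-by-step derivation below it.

v0:0,v1:11,v2:21,v3:16,v4:2,v5:inf,v6:41,v7:23,v8:32

step 1: dist = v0:0,v1:11,v2:inf,v3:inf,v4:2,v5:inf,v6:inf,v7:inf,v8:inf
step 2: dist = v0:0,v1:11,v2:21,v3:16,v4:2,v5:inf,v6:inf,v7:inf,v8:inf
step 3: dist = v0:0,v1:11,v2:21,v3:16,v4:2,v5:inf,v6:inf,v7:23,v8:32
step 4: dist = v0:0,v1:11,v2:21,v3:16,v4:2,v5:inf,v6:41,v7:23,v8:32
step 5: dist = v0:0,v1:11,v2:21,v3:16,v4:2,v5:inf,v6:41,v7:23,v8:32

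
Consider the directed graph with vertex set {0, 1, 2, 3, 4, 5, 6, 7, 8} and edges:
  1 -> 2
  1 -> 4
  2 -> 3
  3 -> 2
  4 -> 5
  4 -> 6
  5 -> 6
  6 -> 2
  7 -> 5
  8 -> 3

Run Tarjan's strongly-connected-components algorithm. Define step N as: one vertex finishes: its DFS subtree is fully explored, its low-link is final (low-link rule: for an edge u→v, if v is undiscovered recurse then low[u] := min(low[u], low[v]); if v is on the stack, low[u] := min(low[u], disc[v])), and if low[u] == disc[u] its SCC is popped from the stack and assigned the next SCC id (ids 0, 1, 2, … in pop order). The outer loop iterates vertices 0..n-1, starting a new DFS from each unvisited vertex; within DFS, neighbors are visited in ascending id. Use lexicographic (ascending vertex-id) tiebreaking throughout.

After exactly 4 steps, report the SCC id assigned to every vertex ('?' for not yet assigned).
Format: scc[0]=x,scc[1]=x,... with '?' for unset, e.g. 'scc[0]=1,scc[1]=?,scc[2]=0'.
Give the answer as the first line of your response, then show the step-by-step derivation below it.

scc[0]=0,scc[1]=?,scc[2]=1,scc[3]=1,scc[4]=?,scc[5]=?,scc[6]=2,scc[7]=?,scc[8]=?

step 1: low=(low[0]=0,low[1]=?,low[2]=?,low[3]=?,low[4]=?,low[5]=?,low[6]=?,low[7]=?,low[8]=?); scc=(scc[0]=0,scc[1]=?,scc[2]=?,scc[3]=?,scc[4]=?,scc[5]=?,scc[6]=?,scc[7]=?,scc[8]=?)
step 2: low=(low[0]=0,low[1]=1,low[2]=2,low[3]=2,low[4]=?,low[5]=?,low[6]=?,low[7]=?,low[8]=?); scc=(scc[0]=0,scc[1]=?,scc[2]=?,scc[3]=?,scc[4]=?,scc[5]=?,scc[6]=?,scc[7]=?,scc[8]=?)
step 3: low=(low[0]=0,low[1]=1,low[2]=2,low[3]=2,low[4]=?,low[5]=?,low[6]=?,low[7]=?,low[8]=?); scc=(scc[0]=0,scc[1]=?,scc[2]=1,scc[3]=1,scc[4]=?,scc[5]=?,scc[6]=?,scc[7]=?,scc[8]=?)
step 4: low=(low[0]=0,low[1]=1,low[2]=2,low[3]=2,low[4]=4,low[5]=5,low[6]=6,low[7]=?,low[8]=?); scc=(scc[0]=0,scc[1]=?,scc[2]=1,scc[3]=1,scc[4]=?,scc[5]=?,scc[6]=2,scc[7]=?,scc[8]=?)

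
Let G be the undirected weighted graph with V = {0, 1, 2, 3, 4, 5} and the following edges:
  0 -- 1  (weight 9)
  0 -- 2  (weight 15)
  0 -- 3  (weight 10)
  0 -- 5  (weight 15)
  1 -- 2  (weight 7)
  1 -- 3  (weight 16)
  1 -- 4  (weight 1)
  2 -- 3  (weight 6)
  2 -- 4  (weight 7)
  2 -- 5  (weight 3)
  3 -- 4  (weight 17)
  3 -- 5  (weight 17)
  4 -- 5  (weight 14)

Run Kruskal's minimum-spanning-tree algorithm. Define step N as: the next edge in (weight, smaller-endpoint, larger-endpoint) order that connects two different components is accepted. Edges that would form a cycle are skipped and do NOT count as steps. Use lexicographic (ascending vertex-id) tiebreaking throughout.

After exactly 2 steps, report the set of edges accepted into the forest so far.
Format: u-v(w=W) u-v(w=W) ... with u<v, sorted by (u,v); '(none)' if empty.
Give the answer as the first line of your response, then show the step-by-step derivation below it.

1-4(w=1) 2-5(w=3)

step 1: add edge 1-4 (w=1); MST = {1-4(w=1)}
step 2: add edge 2-5 (w=3); MST = {1-4(w=1) 2-5(w=3)}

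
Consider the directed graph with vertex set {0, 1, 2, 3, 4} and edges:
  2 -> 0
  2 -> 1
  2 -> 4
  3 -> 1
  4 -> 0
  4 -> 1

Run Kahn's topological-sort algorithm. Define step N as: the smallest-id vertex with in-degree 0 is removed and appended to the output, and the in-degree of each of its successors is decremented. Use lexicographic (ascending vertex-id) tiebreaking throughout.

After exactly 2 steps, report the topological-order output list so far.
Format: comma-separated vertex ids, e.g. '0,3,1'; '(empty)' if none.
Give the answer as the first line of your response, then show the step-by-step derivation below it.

2,3

step 1: output 2; order=[2]; indeg=(1,2,0,0,0)
step 2: output 3; order=[2,3]; indeg=(1,1,0,0,0)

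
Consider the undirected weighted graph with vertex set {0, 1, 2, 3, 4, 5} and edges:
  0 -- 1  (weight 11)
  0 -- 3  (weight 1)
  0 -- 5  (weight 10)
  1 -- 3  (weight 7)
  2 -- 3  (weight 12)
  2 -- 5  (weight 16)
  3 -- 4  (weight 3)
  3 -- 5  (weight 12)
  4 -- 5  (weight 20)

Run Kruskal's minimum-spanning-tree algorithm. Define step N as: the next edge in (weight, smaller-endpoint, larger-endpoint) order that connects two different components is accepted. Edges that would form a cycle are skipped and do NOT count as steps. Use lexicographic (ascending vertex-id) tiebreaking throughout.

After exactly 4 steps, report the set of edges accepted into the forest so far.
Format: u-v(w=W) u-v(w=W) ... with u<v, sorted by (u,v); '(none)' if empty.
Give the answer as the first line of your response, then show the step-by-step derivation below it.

0-3(w=1) 0-5(w=10) 1-3(w=7) 3-4(w=3)

step 1: add edge 0-3 (w=1); MST = {0-3(w=1)}
step 2: add edge 3-4 (w=3); MST = {0-3(w=1) 3-4(w=3)}
step 3: add edge 1-3 (w=7); MST = {0-3(w=1) 1-3(w=7) 3-4(w=3)}
step 4: add edge 0-5 (w=10); MST = {0-3(w=1) 0-5(w=10) 1-3(w=7) 3-4(w=3)}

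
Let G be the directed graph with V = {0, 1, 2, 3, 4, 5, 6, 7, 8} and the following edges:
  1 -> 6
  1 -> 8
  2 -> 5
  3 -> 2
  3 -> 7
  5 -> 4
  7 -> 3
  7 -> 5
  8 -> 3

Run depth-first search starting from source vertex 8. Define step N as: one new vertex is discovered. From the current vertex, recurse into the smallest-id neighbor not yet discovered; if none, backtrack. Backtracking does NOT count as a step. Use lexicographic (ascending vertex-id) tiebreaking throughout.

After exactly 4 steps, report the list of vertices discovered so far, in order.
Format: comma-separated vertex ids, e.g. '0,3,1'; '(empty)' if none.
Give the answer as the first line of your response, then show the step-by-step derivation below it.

8,3,2,5

step 1: discover 8; path=8; order=8
step 2: discover 3; path=8>3; order=8,3
step 3: discover 2; path=8>3>2; order=8,3,2
step 4: discover 5; path=8>3>2>5; order=8,3,2,5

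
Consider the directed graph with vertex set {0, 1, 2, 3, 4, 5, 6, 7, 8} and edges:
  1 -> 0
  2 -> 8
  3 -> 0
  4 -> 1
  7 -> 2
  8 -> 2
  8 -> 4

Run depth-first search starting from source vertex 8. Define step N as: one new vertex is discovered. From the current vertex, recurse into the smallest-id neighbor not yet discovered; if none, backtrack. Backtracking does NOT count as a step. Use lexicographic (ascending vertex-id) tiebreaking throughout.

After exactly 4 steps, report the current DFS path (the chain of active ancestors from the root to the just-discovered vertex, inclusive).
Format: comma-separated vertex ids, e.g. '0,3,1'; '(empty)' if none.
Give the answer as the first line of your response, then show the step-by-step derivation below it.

8,4,1

step 1: discover 8; path=8; order=8
step 2: discover 2; path=8>2; order=8,2
step 3: discover 4; path=8>4; order=8,2,4
step 4: discover 1; path=8>4>1; order=8,2,4,1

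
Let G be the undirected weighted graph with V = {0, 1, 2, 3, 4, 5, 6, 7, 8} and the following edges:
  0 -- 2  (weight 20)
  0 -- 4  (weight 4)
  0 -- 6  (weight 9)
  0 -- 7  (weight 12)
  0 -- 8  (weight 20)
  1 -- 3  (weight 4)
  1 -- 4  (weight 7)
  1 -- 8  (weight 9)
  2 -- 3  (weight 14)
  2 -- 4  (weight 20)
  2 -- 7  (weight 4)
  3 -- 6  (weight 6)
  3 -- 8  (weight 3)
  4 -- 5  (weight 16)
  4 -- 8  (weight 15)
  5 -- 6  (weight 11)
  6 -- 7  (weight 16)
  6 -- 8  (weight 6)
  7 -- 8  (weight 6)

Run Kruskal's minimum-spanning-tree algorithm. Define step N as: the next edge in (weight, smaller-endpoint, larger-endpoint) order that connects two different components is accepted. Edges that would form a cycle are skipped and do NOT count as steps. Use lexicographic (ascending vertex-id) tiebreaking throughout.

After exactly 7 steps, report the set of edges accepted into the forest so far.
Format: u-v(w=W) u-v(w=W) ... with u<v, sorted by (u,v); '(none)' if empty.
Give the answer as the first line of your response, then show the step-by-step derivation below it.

0-4(w=4) 1-3(w=4) 1-4(w=7) 2-7(w=4) 3-6(w=6) 3-8(w=3) 7-8(w=6)

step 1: add edge 3-8 (w=3); MST = {3-8(w=3)}
step 2: add edge 0-4 (w=4); MST = {0-4(w=4) 3-8(w=3)}
step 3: add edge 1-3 (w=4); MST = {0-4(w=4) 1-3(w=4) 3-8(w=3)}
step 4: add edge 2-7 (w=4); MST = {0-4(w=4) 1-3(w=4) 2-7(w=4) 3-8(w=3)}
step 5: add edge 3-6 (w=6); MST = {0-4(w=4) 1-3(w=4) 2-7(w=4) 3-6(w=6) 3-8(w=3)}
step 6: add edge 7-8 (w=6); MST = {0-4(w=4) 1-3(w=4) 2-7(w=4) 3-6(w=6) 3-8(w=3) 7-8(w=6)}
step 7: add edge 1-4 (w=7); MST = {0-4(w=4) 1-3(w=4) 1-4(w=7) 2-7(w=4) 3-6(w=6) 3-8(w=3) 7-8(w=6)}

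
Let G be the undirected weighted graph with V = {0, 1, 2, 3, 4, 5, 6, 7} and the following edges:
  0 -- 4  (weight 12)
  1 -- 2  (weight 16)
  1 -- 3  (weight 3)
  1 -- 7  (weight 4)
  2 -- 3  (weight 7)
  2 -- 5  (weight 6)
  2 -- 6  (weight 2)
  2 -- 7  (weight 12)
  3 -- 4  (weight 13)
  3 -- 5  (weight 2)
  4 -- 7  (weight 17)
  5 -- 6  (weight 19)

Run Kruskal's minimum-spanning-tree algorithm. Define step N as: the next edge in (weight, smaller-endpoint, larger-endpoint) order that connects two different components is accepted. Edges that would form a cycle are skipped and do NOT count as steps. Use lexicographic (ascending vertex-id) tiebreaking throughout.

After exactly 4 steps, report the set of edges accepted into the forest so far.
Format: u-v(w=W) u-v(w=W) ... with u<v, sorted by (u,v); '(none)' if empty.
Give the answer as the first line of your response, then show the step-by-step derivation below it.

1-3(w=3) 1-7(w=4) 2-6(w=2) 3-5(w=2)

step 1: add edge 2-6 (w=2); MST = {2-6(w=2)}
step 2: add edge 3-5 (w=2); MST = {2-6(w=2) 3-5(w=2)}
step 3: add edge 1-3 (w=3); MST = {1-3(w=3) 2-6(w=2) 3-5(w=2)}
step 4: add edge 1-7 (w=4); MST = {1-3(w=3) 1-7(w=4) 2-6(w=2) 3-5(w=2)}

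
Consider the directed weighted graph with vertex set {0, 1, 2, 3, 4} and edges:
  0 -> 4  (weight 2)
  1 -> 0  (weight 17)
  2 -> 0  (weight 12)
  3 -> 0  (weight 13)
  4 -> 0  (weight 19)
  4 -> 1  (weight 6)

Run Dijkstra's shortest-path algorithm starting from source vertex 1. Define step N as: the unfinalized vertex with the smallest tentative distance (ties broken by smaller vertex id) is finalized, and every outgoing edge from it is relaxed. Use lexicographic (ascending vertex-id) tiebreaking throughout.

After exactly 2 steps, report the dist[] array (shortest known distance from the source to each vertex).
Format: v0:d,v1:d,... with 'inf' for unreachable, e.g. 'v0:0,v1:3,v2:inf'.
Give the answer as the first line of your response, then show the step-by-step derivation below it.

v0:17,v1:0,v2:inf,v3:inf,v4:19

step 1: dist = v0:17,v1:0,v2:inf,v3:inf,v4:inf
step 2: dist = v0:17,v1:0,v2:inf,v3:inf,v4:19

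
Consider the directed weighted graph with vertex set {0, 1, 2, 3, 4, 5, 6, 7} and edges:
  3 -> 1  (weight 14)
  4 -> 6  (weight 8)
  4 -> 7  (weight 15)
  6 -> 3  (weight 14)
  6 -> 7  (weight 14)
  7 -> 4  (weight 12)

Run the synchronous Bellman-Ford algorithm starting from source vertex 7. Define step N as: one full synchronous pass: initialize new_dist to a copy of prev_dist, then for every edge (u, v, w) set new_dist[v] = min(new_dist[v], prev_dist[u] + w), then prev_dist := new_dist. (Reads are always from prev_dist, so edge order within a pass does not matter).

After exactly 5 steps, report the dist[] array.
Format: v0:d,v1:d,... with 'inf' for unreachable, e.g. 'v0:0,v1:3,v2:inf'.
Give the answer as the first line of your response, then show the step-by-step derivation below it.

v0:inf,v1:48,v2:inf,v3:34,v4:12,v5:inf,v6:20,v7:0

step 1: dist = v0:inf,v1:inf,v2:inf,v3:inf,v4:12,v5:inf,v6:inf,v7:0
step 2: dist = v0:inf,v1:inf,v2:inf,v3:inf,v4:12,v5:inf,v6:20,v7:0
step 3: dist = v0:inf,v1:inf,v2:inf,v3:34,v4:12,v5:inf,v6:20,v7:0
step 4: dist = v0:inf,v1:48,v2:inf,v3:34,v4:12,v5:inf,v6:20,v7:0
step 5: dist = v0:inf,v1:48,v2:inf,v3:34,v4:12,v5:inf,v6:20,v7:0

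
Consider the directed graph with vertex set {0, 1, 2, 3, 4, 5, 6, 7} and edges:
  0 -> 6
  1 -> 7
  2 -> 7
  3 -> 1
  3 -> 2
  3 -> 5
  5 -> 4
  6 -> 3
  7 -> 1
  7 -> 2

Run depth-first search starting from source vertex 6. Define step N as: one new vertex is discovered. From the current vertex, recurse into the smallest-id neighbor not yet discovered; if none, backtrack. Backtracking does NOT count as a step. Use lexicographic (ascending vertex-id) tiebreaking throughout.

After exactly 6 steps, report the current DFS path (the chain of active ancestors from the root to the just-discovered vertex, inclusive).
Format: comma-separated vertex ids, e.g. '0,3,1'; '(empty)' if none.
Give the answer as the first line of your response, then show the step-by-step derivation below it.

6,3,5

step 1: discover 6; path=6; order=6
step 2: discover 3; path=6>3; order=6,3
step 3: discover 1; path=6>3>1; order=6,3,1
step 4: discover 7; path=6>3>1>7; order=6,3,1,7
step 5: discover 2; path=6>3>1>7>2; order=6,3,1,7,2
step 6: discover 5; path=6>3>5; order=6,3,1,7,2,5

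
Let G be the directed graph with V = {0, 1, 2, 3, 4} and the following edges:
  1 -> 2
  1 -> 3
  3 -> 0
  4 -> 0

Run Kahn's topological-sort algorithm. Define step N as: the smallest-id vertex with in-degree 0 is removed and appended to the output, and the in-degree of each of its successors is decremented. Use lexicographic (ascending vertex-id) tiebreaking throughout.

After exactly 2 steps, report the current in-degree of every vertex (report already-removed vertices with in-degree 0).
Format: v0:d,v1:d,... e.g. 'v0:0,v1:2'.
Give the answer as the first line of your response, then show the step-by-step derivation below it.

v0:2,v1:0,v2:0,v3:0,v4:0

step 1: output 1; order=[1]; indeg=(2,0,0,0,0)
step 2: output 2; order=[1,2]; indeg=(2,0,0,0,0)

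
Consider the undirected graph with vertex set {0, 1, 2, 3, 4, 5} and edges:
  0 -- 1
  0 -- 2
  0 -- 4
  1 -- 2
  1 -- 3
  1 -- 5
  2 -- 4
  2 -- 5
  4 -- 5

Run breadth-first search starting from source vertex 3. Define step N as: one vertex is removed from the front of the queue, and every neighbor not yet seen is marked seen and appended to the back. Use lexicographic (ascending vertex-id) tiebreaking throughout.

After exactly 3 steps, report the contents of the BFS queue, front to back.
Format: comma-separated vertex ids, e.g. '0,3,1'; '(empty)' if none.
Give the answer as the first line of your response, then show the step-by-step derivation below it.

2,5,4

step 1: dequeue 3; queue=[1]; order=3
step 2: dequeue 1; queue=[0,2,5]; order=3,1
step 3: dequeue 0; queue=[2,5,4]; order=3,1,0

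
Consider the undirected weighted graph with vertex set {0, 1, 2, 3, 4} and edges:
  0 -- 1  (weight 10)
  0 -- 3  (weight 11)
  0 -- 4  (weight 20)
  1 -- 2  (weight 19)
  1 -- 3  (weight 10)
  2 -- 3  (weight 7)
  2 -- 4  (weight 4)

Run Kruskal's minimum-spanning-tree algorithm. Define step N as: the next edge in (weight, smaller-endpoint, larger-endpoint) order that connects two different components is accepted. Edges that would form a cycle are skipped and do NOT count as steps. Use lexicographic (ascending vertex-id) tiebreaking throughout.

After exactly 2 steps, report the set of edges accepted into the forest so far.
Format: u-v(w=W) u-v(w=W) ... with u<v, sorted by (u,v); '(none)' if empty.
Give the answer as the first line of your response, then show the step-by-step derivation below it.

2-3(w=7) 2-4(w=4)

step 1: add edge 2-4 (w=4); MST = {2-4(w=4)}
step 2: add edge 2-3 (w=7); MST = {2-3(w=7) 2-4(w=4)}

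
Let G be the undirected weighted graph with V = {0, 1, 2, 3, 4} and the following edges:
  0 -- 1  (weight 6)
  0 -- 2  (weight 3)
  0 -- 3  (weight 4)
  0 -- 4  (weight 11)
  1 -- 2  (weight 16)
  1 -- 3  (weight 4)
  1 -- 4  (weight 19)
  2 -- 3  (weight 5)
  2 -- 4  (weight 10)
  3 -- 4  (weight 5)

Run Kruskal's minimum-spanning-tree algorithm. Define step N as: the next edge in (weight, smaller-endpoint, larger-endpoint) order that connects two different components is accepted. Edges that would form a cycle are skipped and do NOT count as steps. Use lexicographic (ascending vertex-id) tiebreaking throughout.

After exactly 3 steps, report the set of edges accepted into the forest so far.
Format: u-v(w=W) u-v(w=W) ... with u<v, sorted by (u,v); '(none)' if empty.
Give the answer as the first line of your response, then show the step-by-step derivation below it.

0-2(w=3) 0-3(w=4) 1-3(w=4)

step 1: add edge 0-2 (w=3); MST = {0-2(w=3)}
step 2: add edge 0-3 (w=4); MST = {0-2(w=3) 0-3(w=4)}
step 3: add edge 1-3 (w=4); MST = {0-2(w=3) 0-3(w=4) 1-3(w=4)}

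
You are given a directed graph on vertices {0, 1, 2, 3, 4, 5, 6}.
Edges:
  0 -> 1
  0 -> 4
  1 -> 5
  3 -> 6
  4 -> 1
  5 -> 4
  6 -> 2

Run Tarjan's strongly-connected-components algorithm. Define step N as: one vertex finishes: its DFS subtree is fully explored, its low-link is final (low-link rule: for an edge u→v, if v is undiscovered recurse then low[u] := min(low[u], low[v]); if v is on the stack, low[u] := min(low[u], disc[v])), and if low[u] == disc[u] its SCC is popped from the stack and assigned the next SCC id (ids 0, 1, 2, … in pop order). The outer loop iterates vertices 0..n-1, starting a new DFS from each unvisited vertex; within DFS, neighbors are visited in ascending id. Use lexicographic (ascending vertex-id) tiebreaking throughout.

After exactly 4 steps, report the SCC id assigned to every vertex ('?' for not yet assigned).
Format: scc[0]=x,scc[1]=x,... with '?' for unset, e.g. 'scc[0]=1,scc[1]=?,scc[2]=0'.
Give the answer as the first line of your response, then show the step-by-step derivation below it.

scc[0]=1,scc[1]=0,scc[2]=?,scc[3]=?,scc[4]=0,scc[5]=0,scc[6]=?

step 1: low=(low[0]=0,low[1]=1,low[2]=?,low[3]=?,low[4]=1,low[5]=2,low[6]=?); scc=(scc[0]=?,scc[1]=?,scc[2]=?,scc[3]=?,scc[4]=?,scc[5]=?,scc[6]=?)
step 2: low=(low[0]=0,low[1]=1,low[2]=?,low[3]=?,low[4]=1,low[5]=1,low[6]=?); scc=(scc[0]=?,scc[1]=?,scc[2]=?,scc[3]=?,scc[4]=?,scc[5]=?,scc[6]=?)
step 3: low=(low[0]=0,low[1]=1,low[2]=?,low[3]=?,low[4]=1,low[5]=1,low[6]=?); scc=(scc[0]=?,scc[1]=0,scc[2]=?,scc[3]=?,scc[4]=0,scc[5]=0,scc[6]=?)
step 4: low=(low[0]=0,low[1]=1,low[2]=?,low[3]=?,low[4]=1,low[5]=1,low[6]=?); scc=(scc[0]=1,scc[1]=0,scc[2]=?,scc[3]=?,scc[4]=0,scc[5]=0,scc[6]=?)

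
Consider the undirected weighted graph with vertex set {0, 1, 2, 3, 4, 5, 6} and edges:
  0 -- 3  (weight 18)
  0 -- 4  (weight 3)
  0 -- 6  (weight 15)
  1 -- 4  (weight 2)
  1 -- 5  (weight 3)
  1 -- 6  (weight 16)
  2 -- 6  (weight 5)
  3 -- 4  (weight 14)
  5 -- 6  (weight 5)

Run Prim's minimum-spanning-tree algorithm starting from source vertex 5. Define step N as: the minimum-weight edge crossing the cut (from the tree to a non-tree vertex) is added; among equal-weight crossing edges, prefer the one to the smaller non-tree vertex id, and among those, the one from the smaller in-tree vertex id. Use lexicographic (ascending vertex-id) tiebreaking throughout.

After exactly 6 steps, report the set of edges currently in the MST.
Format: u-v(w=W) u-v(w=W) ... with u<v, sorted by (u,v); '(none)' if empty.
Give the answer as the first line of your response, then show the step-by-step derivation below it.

0-4(w=3) 1-4(w=2) 1-5(w=3) 2-6(w=5) 3-4(w=14) 5-6(w=5)

step 1: add edge 1-5 (w=3); MST = {1-5(w=3)}
step 2: add edge 1-4 (w=2); MST = {1-4(w=2) 1-5(w=3)}
step 3: add edge 0-4 (w=3); MST = {0-4(w=3) 1-4(w=2) 1-5(w=3)}
step 4: add edge 5-6 (w=5); MST = {0-4(w=3) 1-4(w=2) 1-5(w=3) 5-6(w=5)}
step 5: add edge 2-6 (w=5); MST = {0-4(w=3) 1-4(w=2) 1-5(w=3) 2-6(w=5) 5-6(w=5)}
step 6: add edge 3-4 (w=14); MST = {0-4(w=3) 1-4(w=2) 1-5(w=3) 2-6(w=5) 3-4(w=14) 5-6(w=5)}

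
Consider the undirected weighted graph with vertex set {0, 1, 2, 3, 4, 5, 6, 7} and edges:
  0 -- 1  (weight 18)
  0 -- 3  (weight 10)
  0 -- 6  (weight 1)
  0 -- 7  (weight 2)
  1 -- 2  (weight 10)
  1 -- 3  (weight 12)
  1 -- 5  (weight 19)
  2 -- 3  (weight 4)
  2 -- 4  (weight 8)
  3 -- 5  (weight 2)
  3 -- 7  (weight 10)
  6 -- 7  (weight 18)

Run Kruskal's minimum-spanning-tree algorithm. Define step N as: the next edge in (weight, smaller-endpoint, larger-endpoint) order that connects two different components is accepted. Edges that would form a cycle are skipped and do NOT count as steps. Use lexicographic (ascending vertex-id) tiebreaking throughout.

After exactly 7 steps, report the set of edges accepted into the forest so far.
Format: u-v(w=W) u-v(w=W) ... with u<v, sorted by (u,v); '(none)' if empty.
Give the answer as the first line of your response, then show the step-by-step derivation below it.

0-3(w=10) 0-6(w=1) 0-7(w=2) 1-2(w=10) 2-3(w=4) 2-4(w=8) 3-5(w=2)

step 1: add edge 0-6 (w=1); MST = {0-6(w=1)}
step 2: add edge 0-7 (w=2); MST = {0-6(w=1) 0-7(w=2)}
step 3: add edge 3-5 (w=2); MST = {0-6(w=1) 0-7(w=2) 3-5(w=2)}
step 4: add edge 2-3 (w=4); MST = {0-6(w=1) 0-7(w=2) 2-3(w=4) 3-5(w=2)}
step 5: add edge 2-4 (w=8); MST = {0-6(w=1) 0-7(w=2) 2-3(w=4) 2-4(w=8) 3-5(w=2)}
step 6: add edge 0-3 (w=10); MST = {0-3(w=10) 0-6(w=1) 0-7(w=2) 2-3(w=4) 2-4(w=8) 3-5(w=2)}
step 7: add edge 1-2 (w=10); MST = {0-3(w=10) 0-6(w=1) 0-7(w=2) 1-2(w=10) 2-3(w=4) 2-4(w=8) 3-5(w=2)}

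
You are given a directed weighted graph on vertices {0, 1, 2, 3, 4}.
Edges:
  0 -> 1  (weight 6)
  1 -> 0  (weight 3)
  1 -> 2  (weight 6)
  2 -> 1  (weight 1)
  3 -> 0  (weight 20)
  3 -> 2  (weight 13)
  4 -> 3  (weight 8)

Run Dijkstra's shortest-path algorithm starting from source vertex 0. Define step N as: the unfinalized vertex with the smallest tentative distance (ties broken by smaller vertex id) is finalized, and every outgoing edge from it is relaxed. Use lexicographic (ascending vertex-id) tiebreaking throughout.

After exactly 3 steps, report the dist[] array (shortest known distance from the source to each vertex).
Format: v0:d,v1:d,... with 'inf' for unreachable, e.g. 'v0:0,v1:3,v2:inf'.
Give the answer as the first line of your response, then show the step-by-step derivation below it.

v0:0,v1:6,v2:12,v3:inf,v4:inf

step 1: dist = v0:0,v1:6,v2:inf,v3:inf,v4:inf
step 2: dist = v0:0,v1:6,v2:12,v3:inf,v4:inf
step 3: dist = v0:0,v1:6,v2:12,v3:inf,v4:inf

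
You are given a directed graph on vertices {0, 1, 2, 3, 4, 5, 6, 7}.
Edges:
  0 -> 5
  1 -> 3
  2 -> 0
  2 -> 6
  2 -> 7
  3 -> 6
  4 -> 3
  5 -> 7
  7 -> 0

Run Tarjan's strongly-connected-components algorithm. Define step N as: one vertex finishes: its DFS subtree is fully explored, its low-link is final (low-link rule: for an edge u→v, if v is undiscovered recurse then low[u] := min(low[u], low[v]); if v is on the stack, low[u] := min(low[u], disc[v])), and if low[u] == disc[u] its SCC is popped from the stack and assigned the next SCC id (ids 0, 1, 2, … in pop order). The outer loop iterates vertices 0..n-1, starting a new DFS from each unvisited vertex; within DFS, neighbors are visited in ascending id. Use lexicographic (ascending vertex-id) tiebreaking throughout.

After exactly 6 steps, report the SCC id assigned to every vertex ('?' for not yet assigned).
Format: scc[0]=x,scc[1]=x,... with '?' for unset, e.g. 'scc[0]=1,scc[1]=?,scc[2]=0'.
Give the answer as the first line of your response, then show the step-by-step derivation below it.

scc[0]=0,scc[1]=3,scc[2]=?,scc[3]=2,scc[4]=?,scc[5]=0,scc[6]=1,scc[7]=0

step 1: low=(low[0]=0,low[1]=?,low[2]=?,low[3]=?,low[4]=?,low[5]=1,low[6]=?,low[7]=0); scc=(scc[0]=?,scc[1]=?,scc[2]=?,scc[3]=?,scc[4]=?,scc[5]=?,scc[6]=?,scc[7]=?)
step 2: low=(low[0]=0,low[1]=?,low[2]=?,low[3]=?,low[4]=?,low[5]=0,low[6]=?,low[7]=0); scc=(scc[0]=?,scc[1]=?,scc[2]=?,scc[3]=?,scc[4]=?,scc[5]=?,scc[6]=?,scc[7]=?)
step 3: low=(low[0]=0,low[1]=?,low[2]=?,low[3]=?,low[4]=?,low[5]=0,low[6]=?,low[7]=0); scc=(scc[0]=0,scc[1]=?,scc[2]=?,scc[3]=?,scc[4]=?,scc[5]=0,scc[6]=?,scc[7]=0)
step 4: low=(low[0]=0,low[1]=3,low[2]=?,low[3]=4,low[4]=?,low[5]=0,low[6]=5,low[7]=0); scc=(scc[0]=0,scc[1]=?,scc[2]=?,scc[3]=?,scc[4]=?,scc[5]=0,scc[6]=1,scc[7]=0)
step 5: low=(low[0]=0,low[1]=3,low[2]=?,low[3]=4,low[4]=?,low[5]=0,low[6]=5,low[7]=0); scc=(scc[0]=0,scc[1]=?,scc[2]=?,scc[3]=2,scc[4]=?,scc[5]=0,scc[6]=1,scc[7]=0)
step 6: low=(low[0]=0,low[1]=3,low[2]=?,low[3]=4,low[4]=?,low[5]=0,low[6]=5,low[7]=0); scc=(scc[0]=0,scc[1]=3,scc[2]=?,scc[3]=2,scc[4]=?,scc[5]=0,scc[6]=1,scc[7]=0)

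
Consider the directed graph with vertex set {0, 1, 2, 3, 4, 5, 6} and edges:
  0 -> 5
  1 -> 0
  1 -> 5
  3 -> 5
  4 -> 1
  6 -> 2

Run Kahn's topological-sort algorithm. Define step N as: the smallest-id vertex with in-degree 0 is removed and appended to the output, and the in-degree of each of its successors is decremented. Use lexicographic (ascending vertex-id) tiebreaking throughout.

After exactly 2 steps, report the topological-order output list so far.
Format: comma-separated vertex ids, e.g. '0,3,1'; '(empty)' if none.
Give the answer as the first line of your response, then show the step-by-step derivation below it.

3,4

step 1: output 3; order=[3]; indeg=(1,1,1,0,0,2,0)
step 2: output 4; order=[3,4]; indeg=(1,0,1,0,0,2,0)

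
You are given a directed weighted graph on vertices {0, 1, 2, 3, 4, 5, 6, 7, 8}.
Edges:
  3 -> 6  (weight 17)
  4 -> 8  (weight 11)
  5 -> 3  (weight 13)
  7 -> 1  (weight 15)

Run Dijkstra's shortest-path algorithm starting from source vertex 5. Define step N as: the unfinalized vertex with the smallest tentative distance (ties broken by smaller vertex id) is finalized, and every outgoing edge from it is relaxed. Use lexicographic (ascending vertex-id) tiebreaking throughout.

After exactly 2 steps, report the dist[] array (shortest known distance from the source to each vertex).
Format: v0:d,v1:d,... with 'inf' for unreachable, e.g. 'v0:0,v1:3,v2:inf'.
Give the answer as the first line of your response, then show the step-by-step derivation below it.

v0:inf,v1:inf,v2:inf,v3:13,v4:inf,v5:0,v6:30,v7:inf,v8:inf

step 1: dist = v0:inf,v1:inf,v2:inf,v3:13,v4:inf,v5:0,v6:inf,v7:inf,v8:inf
step 2: dist = v0:inf,v1:inf,v2:inf,v3:13,v4:inf,v5:0,v6:30,v7:inf,v8:inf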